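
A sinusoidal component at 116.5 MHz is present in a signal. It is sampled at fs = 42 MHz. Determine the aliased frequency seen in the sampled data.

116.5 MHz mod fs = 32.5 MHz.
32.5 MHz > fs/2 = 21 MHz, folds to fs − 32.5 MHz = 9.5 MHz.

9.5 MHz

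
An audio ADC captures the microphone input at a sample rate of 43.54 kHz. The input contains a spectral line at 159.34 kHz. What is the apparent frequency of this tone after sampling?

159.34 kHz mod fs = 28.72 kHz.
28.72 kHz > fs/2 = 21.77 kHz, folds to fs − 28.72 kHz = 14.82 kHz.

14.82 kHz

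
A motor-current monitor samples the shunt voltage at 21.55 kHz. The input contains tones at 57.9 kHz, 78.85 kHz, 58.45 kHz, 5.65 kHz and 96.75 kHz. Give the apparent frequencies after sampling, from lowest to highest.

fs/2 = 10.775 kHz.
57.9 kHz mod fs = 14.8 kHz.
14.8 kHz > fs/2 = 10.775 kHz, folds to fs − 14.8 kHz = 6.75 kHz.
78.85 kHz mod fs = 14.2 kHz.
14.2 kHz > fs/2 = 10.775 kHz, folds to fs − 14.2 kHz = 7.35 kHz.
58.45 kHz mod fs = 15.35 kHz.
15.35 kHz > fs/2 = 10.775 kHz, folds to fs − 15.35 kHz = 6.2 kHz.
5.65 kHz ≤ fs/2 = 10.775 kHz, passes unchanged.
96.75 kHz mod fs = 10.55 kHz.
10.55 kHz ≤ fs/2 = 10.775 kHz, appears at 10.55 kHz.
Distinct values: {5.65 kHz, 6.2 kHz, 6.75 kHz, 7.35 kHz, 10.55 kHz}.

5.65 kHz, 6.2 kHz, 6.75 kHz, 7.35 kHz, 10.55 kHz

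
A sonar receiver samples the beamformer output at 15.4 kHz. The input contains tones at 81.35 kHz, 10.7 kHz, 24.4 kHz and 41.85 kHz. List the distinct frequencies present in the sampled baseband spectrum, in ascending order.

4.35 kHz, 4.7 kHz, 6.4 kHz

fs/2 = 7.7 kHz.
81.35 kHz mod fs = 4.35 kHz.
4.35 kHz ≤ fs/2 = 7.7 kHz, appears at 4.35 kHz.
10.7 kHz > fs/2 = 7.7 kHz, folds to fs − 10.7 kHz = 4.7 kHz.
24.4 kHz mod fs = 9 kHz.
9 kHz > fs/2 = 7.7 kHz, folds to fs − 9 kHz = 6.4 kHz.
41.85 kHz mod fs = 11.05 kHz.
11.05 kHz > fs/2 = 7.7 kHz, folds to fs − 11.05 kHz = 4.35 kHz.
Distinct values: {4.35 kHz, 4.7 kHz, 6.4 kHz}.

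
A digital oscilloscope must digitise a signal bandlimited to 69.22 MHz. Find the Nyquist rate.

Nyquist rate = 2 × 69.22 MHz = 138.44 MHz.

138.44 MHz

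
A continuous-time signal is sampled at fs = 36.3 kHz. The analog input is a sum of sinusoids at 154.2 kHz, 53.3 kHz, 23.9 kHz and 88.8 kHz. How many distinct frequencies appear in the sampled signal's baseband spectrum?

fs/2 = 18.15 kHz.
154.2 kHz mod fs = 9 kHz.
9 kHz ≤ fs/2 = 18.15 kHz, appears at 9 kHz.
53.3 kHz mod fs = 17 kHz.
17 kHz ≤ fs/2 = 18.15 kHz, appears at 17 kHz.
23.9 kHz > fs/2 = 18.15 kHz, folds to fs − 23.9 kHz = 12.4 kHz.
88.8 kHz mod fs = 16.2 kHz.
16.2 kHz ≤ fs/2 = 18.15 kHz, appears at 16.2 kHz.
Distinct values: {9 kHz, 12.4 kHz, 16.2 kHz, 17 kHz} → 4.

4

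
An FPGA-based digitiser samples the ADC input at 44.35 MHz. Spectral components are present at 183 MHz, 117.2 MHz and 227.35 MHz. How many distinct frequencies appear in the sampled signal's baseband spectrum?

2

fs/2 = 22.175 MHz.
183 MHz mod fs = 5.6 MHz.
5.6 MHz ≤ fs/2 = 22.175 MHz, appears at 5.6 MHz.
117.2 MHz mod fs = 28.5 MHz.
28.5 MHz > fs/2 = 22.175 MHz, folds to fs − 28.5 MHz = 15.85 MHz.
227.35 MHz mod fs = 5.6 MHz.
5.6 MHz ≤ fs/2 = 22.175 MHz, appears at 5.6 MHz.
Distinct values: {5.6 MHz, 15.85 MHz} → 2.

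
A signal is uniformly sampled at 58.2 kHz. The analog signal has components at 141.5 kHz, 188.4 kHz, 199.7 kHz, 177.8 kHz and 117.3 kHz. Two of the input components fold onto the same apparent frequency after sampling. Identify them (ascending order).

fs/2 = 29.1 kHz.
141.5 kHz mod fs = 25.1 kHz.
25.1 kHz ≤ fs/2 = 29.1 kHz, appears at 25.1 kHz.
188.4 kHz mod fs = 13.8 kHz.
13.8 kHz ≤ fs/2 = 29.1 kHz, appears at 13.8 kHz.
199.7 kHz mod fs = 25.1 kHz.
25.1 kHz ≤ fs/2 = 29.1 kHz, appears at 25.1 kHz.
177.8 kHz mod fs = 3.2 kHz.
3.2 kHz ≤ fs/2 = 29.1 kHz, appears at 3.2 kHz.
117.3 kHz mod fs = 0.9 kHz.
0.9 kHz ≤ fs/2 = 29.1 kHz, appears at 0.9 kHz.
141.5 kHz and 199.7 kHz both map to 25.1 kHz.

141.5 kHz, 199.7 kHz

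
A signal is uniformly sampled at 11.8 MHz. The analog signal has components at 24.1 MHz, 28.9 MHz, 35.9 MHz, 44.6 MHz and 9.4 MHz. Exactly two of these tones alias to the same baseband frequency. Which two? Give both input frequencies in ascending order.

fs/2 = 5.9 MHz.
24.1 MHz mod fs = 0.5 MHz.
0.5 MHz ≤ fs/2 = 5.9 MHz, appears at 0.5 MHz.
28.9 MHz mod fs = 5.3 MHz.
5.3 MHz ≤ fs/2 = 5.9 MHz, appears at 5.3 MHz.
35.9 MHz mod fs = 0.5 MHz.
0.5 MHz ≤ fs/2 = 5.9 MHz, appears at 0.5 MHz.
44.6 MHz mod fs = 9.2 MHz.
9.2 MHz > fs/2 = 5.9 MHz, folds to fs − 9.2 MHz = 2.6 MHz.
9.4 MHz > fs/2 = 5.9 MHz, folds to fs − 9.4 MHz = 2.4 MHz.
24.1 MHz and 35.9 MHz both map to 0.5 MHz.

24.1 MHz, 35.9 MHz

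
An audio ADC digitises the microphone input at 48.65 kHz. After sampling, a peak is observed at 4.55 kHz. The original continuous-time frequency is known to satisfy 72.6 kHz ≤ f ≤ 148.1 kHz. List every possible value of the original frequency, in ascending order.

92.75 kHz, 101.85 kHz, 141.4 kHz

Frequencies that alias to 4.55 kHz are k·fs ± 4.55 kHz for integer k ≥ 0.
k=0: 4.55 kHz.
k=1: 44.1 kHz, 53.2 kHz.
k=2: 92.75 kHz, 101.85 kHz.
k=3: 141.4 kHz, 150.5 kHz.
k=4: 190.05 kHz, 199.15 kHz.
Within [72.6 kHz, 148.1 kHz]: 92.75 kHz, 101.85 kHz, 141.4 kHz.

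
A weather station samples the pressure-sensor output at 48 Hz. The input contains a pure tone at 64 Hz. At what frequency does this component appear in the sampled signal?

16 Hz

64 Hz mod fs = 16 Hz.
16 Hz ≤ fs/2 = 24 Hz, appears at 16 Hz.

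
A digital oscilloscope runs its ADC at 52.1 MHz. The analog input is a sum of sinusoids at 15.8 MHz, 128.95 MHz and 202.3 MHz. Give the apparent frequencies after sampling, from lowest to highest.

fs/2 = 26.05 MHz.
15.8 MHz ≤ fs/2 = 26.05 MHz, passes unchanged.
128.95 MHz mod fs = 24.75 MHz.
24.75 MHz ≤ fs/2 = 26.05 MHz, appears at 24.75 MHz.
202.3 MHz mod fs = 46 MHz.
46 MHz > fs/2 = 26.05 MHz, folds to fs − 46 MHz = 6.1 MHz.
Distinct values: {6.1 MHz, 15.8 MHz, 24.75 MHz}.

6.1 MHz, 15.8 MHz, 24.75 MHz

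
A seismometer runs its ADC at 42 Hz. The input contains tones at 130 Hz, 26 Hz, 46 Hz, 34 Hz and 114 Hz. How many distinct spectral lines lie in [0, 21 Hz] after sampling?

fs/2 = 21 Hz.
130 Hz mod fs = 4 Hz.
4 Hz ≤ fs/2 = 21 Hz, appears at 4 Hz.
26 Hz > fs/2 = 21 Hz, folds to fs − 26 Hz = 16 Hz.
46 Hz mod fs = 4 Hz.
4 Hz ≤ fs/2 = 21 Hz, appears at 4 Hz.
34 Hz > fs/2 = 21 Hz, folds to fs − 34 Hz = 8 Hz.
114 Hz mod fs = 30 Hz.
30 Hz > fs/2 = 21 Hz, folds to fs − 30 Hz = 12 Hz.
Distinct values: {4 Hz, 8 Hz, 12 Hz, 16 Hz} → 4.

4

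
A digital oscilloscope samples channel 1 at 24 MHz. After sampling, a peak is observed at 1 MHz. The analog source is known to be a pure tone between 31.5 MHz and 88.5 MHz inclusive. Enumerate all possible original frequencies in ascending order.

Frequencies that alias to 1 MHz are k·fs ± 1 MHz for integer k ≥ 0.
k=0: 1 MHz.
k=1: 23 MHz, 25 MHz.
k=2: 47 MHz, 49 MHz.
k=3: 71 MHz, 73 MHz.
k=4: 95 MHz, 97 MHz.
Within [31.5 MHz, 88.5 MHz]: 47 MHz, 49 MHz, 71 MHz, 73 MHz.

47 MHz, 49 MHz, 71 MHz, 73 MHz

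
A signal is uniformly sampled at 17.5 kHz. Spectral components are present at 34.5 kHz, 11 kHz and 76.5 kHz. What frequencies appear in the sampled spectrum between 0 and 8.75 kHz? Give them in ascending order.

fs/2 = 8.75 kHz.
34.5 kHz mod fs = 17 kHz.
17 kHz > fs/2 = 8.75 kHz, folds to fs − 17 kHz = 0.5 kHz.
11 kHz > fs/2 = 8.75 kHz, folds to fs − 11 kHz = 6.5 kHz.
76.5 kHz mod fs = 6.5 kHz.
6.5 kHz ≤ fs/2 = 8.75 kHz, appears at 6.5 kHz.
Distinct values: {0.5 kHz, 6.5 kHz}.

0.5 kHz, 6.5 kHz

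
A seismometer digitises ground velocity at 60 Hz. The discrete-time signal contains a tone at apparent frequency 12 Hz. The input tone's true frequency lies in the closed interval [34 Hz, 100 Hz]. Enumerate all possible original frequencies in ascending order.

Frequencies that alias to 12 Hz are k·fs ± 12 Hz for integer k ≥ 0.
k=0: 12 Hz.
k=1: 48 Hz, 72 Hz.
k=2: 108 Hz, 132 Hz.
Within [34 Hz, 100 Hz]: 48 Hz, 72 Hz.

48 Hz, 72 Hz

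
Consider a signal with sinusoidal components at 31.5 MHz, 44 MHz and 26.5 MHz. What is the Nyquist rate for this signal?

Highest-frequency component: 44 MHz.
Nyquist rate = 2 × 44 MHz = 88 MHz.

88 MHz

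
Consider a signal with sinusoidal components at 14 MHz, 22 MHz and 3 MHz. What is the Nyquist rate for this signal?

44 MHz

Highest-frequency component: 22 MHz.
Nyquist rate = 2 × 22 MHz = 44 MHz.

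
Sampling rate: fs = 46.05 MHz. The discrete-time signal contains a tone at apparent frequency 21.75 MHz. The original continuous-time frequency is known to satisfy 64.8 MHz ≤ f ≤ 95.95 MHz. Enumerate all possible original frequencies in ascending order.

Frequencies that alias to 21.75 MHz are k·fs ± 21.75 MHz for integer k ≥ 0.
k=0: 21.75 MHz.
k=1: 24.3 MHz, 67.8 MHz.
k=2: 70.35 MHz, 113.85 MHz.
k=3: 116.4 MHz, 159.9 MHz.
Within [64.8 MHz, 95.95 MHz]: 67.8 MHz, 70.35 MHz.

67.8 MHz, 70.35 MHz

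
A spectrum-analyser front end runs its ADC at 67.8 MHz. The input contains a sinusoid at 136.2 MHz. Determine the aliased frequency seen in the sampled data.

136.2 MHz mod fs = 0.6 MHz.
0.6 MHz ≤ fs/2 = 33.9 MHz, appears at 0.6 MHz.

0.6 MHz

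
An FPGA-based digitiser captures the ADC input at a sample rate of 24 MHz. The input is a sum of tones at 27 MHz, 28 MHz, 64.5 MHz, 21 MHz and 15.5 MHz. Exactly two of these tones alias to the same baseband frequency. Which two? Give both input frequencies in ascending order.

21 MHz, 27 MHz

fs/2 = 12 MHz.
27 MHz mod fs = 3 MHz.
3 MHz ≤ fs/2 = 12 MHz, appears at 3 MHz.
28 MHz mod fs = 4 MHz.
4 MHz ≤ fs/2 = 12 MHz, appears at 4 MHz.
64.5 MHz mod fs = 16.5 MHz.
16.5 MHz > fs/2 = 12 MHz, folds to fs − 16.5 MHz = 7.5 MHz.
21 MHz > fs/2 = 12 MHz, folds to fs − 21 MHz = 3 MHz.
15.5 MHz > fs/2 = 12 MHz, folds to fs − 15.5 MHz = 8.5 MHz.
21 MHz and 27 MHz both map to 3 MHz.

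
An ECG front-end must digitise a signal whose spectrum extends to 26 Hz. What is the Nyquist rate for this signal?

52 Hz

Nyquist rate = 2 × 26 Hz = 52 Hz.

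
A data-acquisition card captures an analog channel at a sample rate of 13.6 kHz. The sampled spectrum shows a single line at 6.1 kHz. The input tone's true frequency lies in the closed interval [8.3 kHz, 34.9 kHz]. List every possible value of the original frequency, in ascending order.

19.7 kHz, 21.1 kHz, 33.3 kHz, 34.7 kHz

Frequencies that alias to 6.1 kHz are k·fs ± 6.1 kHz for integer k ≥ 0.
k=0: 6.1 kHz.
k=1: 7.5 kHz, 19.7 kHz.
k=2: 21.1 kHz, 33.3 kHz.
k=3: 34.7 kHz, 46.9 kHz.
k=4: 48.3 kHz, 60.5 kHz.
Within [8.3 kHz, 34.9 kHz]: 19.7 kHz, 21.1 kHz, 33.3 kHz, 34.7 kHz.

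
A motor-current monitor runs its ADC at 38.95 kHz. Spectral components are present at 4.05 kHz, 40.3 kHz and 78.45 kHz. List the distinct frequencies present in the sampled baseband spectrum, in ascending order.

0.55 kHz, 1.35 kHz, 4.05 kHz

fs/2 = 19.475 kHz.
4.05 kHz ≤ fs/2 = 19.475 kHz, passes unchanged.
40.3 kHz mod fs = 1.35 kHz.
1.35 kHz ≤ fs/2 = 19.475 kHz, appears at 1.35 kHz.
78.45 kHz mod fs = 0.55 kHz.
0.55 kHz ≤ fs/2 = 19.475 kHz, appears at 0.55 kHz.
Distinct values: {0.55 kHz, 1.35 kHz, 4.05 kHz}.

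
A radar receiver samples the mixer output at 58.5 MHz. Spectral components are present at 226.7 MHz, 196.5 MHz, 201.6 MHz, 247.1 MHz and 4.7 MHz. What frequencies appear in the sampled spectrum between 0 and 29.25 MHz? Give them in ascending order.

4.7 MHz, 7.3 MHz, 13.1 MHz, 21 MHz, 26.1 MHz

fs/2 = 29.25 MHz.
226.7 MHz mod fs = 51.2 MHz.
51.2 MHz > fs/2 = 29.25 MHz, folds to fs − 51.2 MHz = 7.3 MHz.
196.5 MHz mod fs = 21 MHz.
21 MHz ≤ fs/2 = 29.25 MHz, appears at 21 MHz.
201.6 MHz mod fs = 26.1 MHz.
26.1 MHz ≤ fs/2 = 29.25 MHz, appears at 26.1 MHz.
247.1 MHz mod fs = 13.1 MHz.
13.1 MHz ≤ fs/2 = 29.25 MHz, appears at 13.1 MHz.
4.7 MHz ≤ fs/2 = 29.25 MHz, passes unchanged.
Distinct values: {4.7 MHz, 7.3 MHz, 13.1 MHz, 21 MHz, 26.1 MHz}.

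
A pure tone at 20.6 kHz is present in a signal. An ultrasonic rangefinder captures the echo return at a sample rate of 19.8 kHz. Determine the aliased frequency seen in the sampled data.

20.6 kHz mod fs = 0.8 kHz.
0.8 kHz ≤ fs/2 = 9.9 kHz, appears at 0.8 kHz.

0.8 kHz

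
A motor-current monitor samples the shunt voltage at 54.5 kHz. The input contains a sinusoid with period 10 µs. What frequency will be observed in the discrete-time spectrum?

T = 10 µs → f = 1/T = 100 kHz.
100 kHz mod fs = 45.5 kHz.
45.5 kHz > fs/2 = 27.25 kHz, folds to fs − 45.5 kHz = 9 kHz.

9 kHz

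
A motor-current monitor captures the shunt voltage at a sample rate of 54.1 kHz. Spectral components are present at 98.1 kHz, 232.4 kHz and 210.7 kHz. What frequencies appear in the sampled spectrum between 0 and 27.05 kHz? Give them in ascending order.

5.7 kHz, 10.1 kHz, 16 kHz

fs/2 = 27.05 kHz.
98.1 kHz mod fs = 44 kHz.
44 kHz > fs/2 = 27.05 kHz, folds to fs − 44 kHz = 10.1 kHz.
232.4 kHz mod fs = 16 kHz.
16 kHz ≤ fs/2 = 27.05 kHz, appears at 16 kHz.
210.7 kHz mod fs = 48.4 kHz.
48.4 kHz > fs/2 = 27.05 kHz, folds to fs − 48.4 kHz = 5.7 kHz.
Distinct values: {5.7 kHz, 10.1 kHz, 16 kHz}.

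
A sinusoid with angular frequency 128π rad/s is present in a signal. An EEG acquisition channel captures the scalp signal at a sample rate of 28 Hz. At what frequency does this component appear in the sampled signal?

8 Hz

ω = 128π rad/s → f = ω/(2π) = 64 Hz.
64 Hz mod fs = 8 Hz.
8 Hz ≤ fs/2 = 14 Hz, appears at 8 Hz.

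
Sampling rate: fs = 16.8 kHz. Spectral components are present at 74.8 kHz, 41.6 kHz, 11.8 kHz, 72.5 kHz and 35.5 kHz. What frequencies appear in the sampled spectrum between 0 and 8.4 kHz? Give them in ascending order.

1.9 kHz, 5 kHz, 5.3 kHz, 7.6 kHz, 8 kHz

fs/2 = 8.4 kHz.
74.8 kHz mod fs = 7.6 kHz.
7.6 kHz ≤ fs/2 = 8.4 kHz, appears at 7.6 kHz.
41.6 kHz mod fs = 8 kHz.
8 kHz ≤ fs/2 = 8.4 kHz, appears at 8 kHz.
11.8 kHz > fs/2 = 8.4 kHz, folds to fs − 11.8 kHz = 5 kHz.
72.5 kHz mod fs = 5.3 kHz.
5.3 kHz ≤ fs/2 = 8.4 kHz, appears at 5.3 kHz.
35.5 kHz mod fs = 1.9 kHz.
1.9 kHz ≤ fs/2 = 8.4 kHz, appears at 1.9 kHz.
Distinct values: {1.9 kHz, 5 kHz, 5.3 kHz, 7.6 kHz, 8 kHz}.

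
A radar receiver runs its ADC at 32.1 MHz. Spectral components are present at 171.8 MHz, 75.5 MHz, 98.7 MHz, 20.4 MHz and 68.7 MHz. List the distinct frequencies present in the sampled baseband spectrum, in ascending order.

2.4 MHz, 4.5 MHz, 11.3 MHz, 11.7 MHz

fs/2 = 16.05 MHz.
171.8 MHz mod fs = 11.3 MHz.
11.3 MHz ≤ fs/2 = 16.05 MHz, appears at 11.3 MHz.
75.5 MHz mod fs = 11.3 MHz.
11.3 MHz ≤ fs/2 = 16.05 MHz, appears at 11.3 MHz.
98.7 MHz mod fs = 2.4 MHz.
2.4 MHz ≤ fs/2 = 16.05 MHz, appears at 2.4 MHz.
20.4 MHz > fs/2 = 16.05 MHz, folds to fs − 20.4 MHz = 11.7 MHz.
68.7 MHz mod fs = 4.5 MHz.
4.5 MHz ≤ fs/2 = 16.05 MHz, appears at 4.5 MHz.
Distinct values: {2.4 MHz, 4.5 MHz, 11.3 MHz, 11.7 MHz}.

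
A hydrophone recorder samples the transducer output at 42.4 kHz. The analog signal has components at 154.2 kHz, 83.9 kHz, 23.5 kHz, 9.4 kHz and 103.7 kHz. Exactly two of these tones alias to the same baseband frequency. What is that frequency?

fs/2 = 21.2 kHz.
154.2 kHz mod fs = 27 kHz.
27 kHz > fs/2 = 21.2 kHz, folds to fs − 27 kHz = 15.4 kHz.
83.9 kHz mod fs = 41.5 kHz.
41.5 kHz > fs/2 = 21.2 kHz, folds to fs − 41.5 kHz = 0.9 kHz.
23.5 kHz > fs/2 = 21.2 kHz, folds to fs − 23.5 kHz = 18.9 kHz.
9.4 kHz ≤ fs/2 = 21.2 kHz, passes unchanged.
103.7 kHz mod fs = 18.9 kHz.
18.9 kHz ≤ fs/2 = 21.2 kHz, appears at 18.9 kHz.
23.5 kHz and 103.7 kHz both map to 18.9 kHz.

18.9 kHz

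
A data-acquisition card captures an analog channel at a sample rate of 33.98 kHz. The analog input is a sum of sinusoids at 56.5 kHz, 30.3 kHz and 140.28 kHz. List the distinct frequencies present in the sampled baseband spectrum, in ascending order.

fs/2 = 16.99 kHz.
56.5 kHz mod fs = 22.52 kHz.
22.52 kHz > fs/2 = 16.99 kHz, folds to fs − 22.52 kHz = 11.46 kHz.
30.3 kHz > fs/2 = 16.99 kHz, folds to fs − 30.3 kHz = 3.68 kHz.
140.28 kHz mod fs = 4.36 kHz.
4.36 kHz ≤ fs/2 = 16.99 kHz, appears at 4.36 kHz.
Distinct values: {3.68 kHz, 4.36 kHz, 11.46 kHz}.

3.68 kHz, 4.36 kHz, 11.46 kHz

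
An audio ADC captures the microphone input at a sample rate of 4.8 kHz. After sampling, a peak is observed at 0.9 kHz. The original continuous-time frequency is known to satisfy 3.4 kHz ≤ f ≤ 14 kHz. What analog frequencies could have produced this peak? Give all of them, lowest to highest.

Frequencies that alias to 0.9 kHz are k·fs ± 0.9 kHz for integer k ≥ 0.
k=0: 0.9 kHz.
k=1: 3.9 kHz, 5.7 kHz.
k=2: 8.7 kHz, 10.5 kHz.
k=3: 13.5 kHz, 15.3 kHz.
k=4: 18.3 kHz, 20.1 kHz.
Within [3.4 kHz, 14 kHz]: 3.9 kHz, 5.7 kHz, 8.7 kHz, 10.5 kHz, 13.5 kHz.

3.9 kHz, 5.7 kHz, 8.7 kHz, 10.5 kHz, 13.5 kHz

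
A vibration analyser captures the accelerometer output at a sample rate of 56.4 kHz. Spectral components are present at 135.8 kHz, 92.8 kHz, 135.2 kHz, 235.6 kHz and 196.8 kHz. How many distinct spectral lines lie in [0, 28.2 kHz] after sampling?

fs/2 = 28.2 kHz.
135.8 kHz mod fs = 23 kHz.
23 kHz ≤ fs/2 = 28.2 kHz, appears at 23 kHz.
92.8 kHz mod fs = 36.4 kHz.
36.4 kHz > fs/2 = 28.2 kHz, folds to fs − 36.4 kHz = 20 kHz.
135.2 kHz mod fs = 22.4 kHz.
22.4 kHz ≤ fs/2 = 28.2 kHz, appears at 22.4 kHz.
235.6 kHz mod fs = 10 kHz.
10 kHz ≤ fs/2 = 28.2 kHz, appears at 10 kHz.
196.8 kHz mod fs = 27.6 kHz.
27.6 kHz ≤ fs/2 = 28.2 kHz, appears at 27.6 kHz.
Distinct values: {10 kHz, 20 kHz, 22.4 kHz, 23 kHz, 27.6 kHz} → 5.

5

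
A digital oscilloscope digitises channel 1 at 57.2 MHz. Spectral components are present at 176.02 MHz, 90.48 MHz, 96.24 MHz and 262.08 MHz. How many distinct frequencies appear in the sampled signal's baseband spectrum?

fs/2 = 28.6 MHz.
176.02 MHz mod fs = 4.42 MHz.
4.42 MHz ≤ fs/2 = 28.6 MHz, appears at 4.42 MHz.
90.48 MHz mod fs = 33.28 MHz.
33.28 MHz > fs/2 = 28.6 MHz, folds to fs − 33.28 MHz = 23.92 MHz.
96.24 MHz mod fs = 39.04 MHz.
39.04 MHz > fs/2 = 28.6 MHz, folds to fs − 39.04 MHz = 18.16 MHz.
262.08 MHz mod fs = 33.28 MHz.
33.28 MHz > fs/2 = 28.6 MHz, folds to fs − 33.28 MHz = 23.92 MHz.
Distinct values: {4.42 MHz, 18.16 MHz, 23.92 MHz} → 3.

3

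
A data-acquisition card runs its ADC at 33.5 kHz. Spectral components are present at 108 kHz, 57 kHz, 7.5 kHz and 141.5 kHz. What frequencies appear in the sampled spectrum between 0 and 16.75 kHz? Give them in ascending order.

7.5 kHz, 10 kHz

fs/2 = 16.75 kHz.
108 kHz mod fs = 7.5 kHz.
7.5 kHz ≤ fs/2 = 16.75 kHz, appears at 7.5 kHz.
57 kHz mod fs = 23.5 kHz.
23.5 kHz > fs/2 = 16.75 kHz, folds to fs − 23.5 kHz = 10 kHz.
7.5 kHz ≤ fs/2 = 16.75 kHz, passes unchanged.
141.5 kHz mod fs = 7.5 kHz.
7.5 kHz ≤ fs/2 = 16.75 kHz, appears at 7.5 kHz.
Distinct values: {7.5 kHz, 10 kHz}.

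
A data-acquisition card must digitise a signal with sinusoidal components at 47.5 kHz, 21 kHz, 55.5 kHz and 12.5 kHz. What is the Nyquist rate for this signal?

111 kHz

Highest-frequency component: 55.5 kHz.
Nyquist rate = 2 × 55.5 kHz = 111 kHz.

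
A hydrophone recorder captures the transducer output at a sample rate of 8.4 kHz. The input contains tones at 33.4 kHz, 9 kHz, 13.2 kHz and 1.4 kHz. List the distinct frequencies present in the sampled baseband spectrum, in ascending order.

0.2 kHz, 0.6 kHz, 1.4 kHz, 3.6 kHz

fs/2 = 4.2 kHz.
33.4 kHz mod fs = 8.2 kHz.
8.2 kHz > fs/2 = 4.2 kHz, folds to fs − 8.2 kHz = 0.2 kHz.
9 kHz mod fs = 0.6 kHz.
0.6 kHz ≤ fs/2 = 4.2 kHz, appears at 0.6 kHz.
13.2 kHz mod fs = 4.8 kHz.
4.8 kHz > fs/2 = 4.2 kHz, folds to fs − 4.8 kHz = 3.6 kHz.
1.4 kHz ≤ fs/2 = 4.2 kHz, passes unchanged.
Distinct values: {0.2 kHz, 0.6 kHz, 1.4 kHz, 3.6 kHz}.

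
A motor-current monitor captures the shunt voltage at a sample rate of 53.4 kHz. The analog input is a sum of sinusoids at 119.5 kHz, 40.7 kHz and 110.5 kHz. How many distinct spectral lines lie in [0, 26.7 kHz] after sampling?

fs/2 = 26.7 kHz.
119.5 kHz mod fs = 12.7 kHz.
12.7 kHz ≤ fs/2 = 26.7 kHz, appears at 12.7 kHz.
40.7 kHz > fs/2 = 26.7 kHz, folds to fs − 40.7 kHz = 12.7 kHz.
110.5 kHz mod fs = 3.7 kHz.
3.7 kHz ≤ fs/2 = 26.7 kHz, appears at 3.7 kHz.
Distinct values: {3.7 kHz, 12.7 kHz} → 2.

2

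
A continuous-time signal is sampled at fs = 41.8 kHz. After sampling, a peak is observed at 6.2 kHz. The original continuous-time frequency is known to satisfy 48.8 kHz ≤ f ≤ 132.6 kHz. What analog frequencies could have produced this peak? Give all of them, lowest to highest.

Frequencies that alias to 6.2 kHz are k·fs ± 6.2 kHz for integer k ≥ 0.
k=0: 6.2 kHz.
k=1: 35.6 kHz, 48 kHz.
k=2: 77.4 kHz, 89.8 kHz.
k=3: 119.2 kHz, 131.6 kHz.
k=4: 161 kHz, 173.4 kHz.
Within [48.8 kHz, 132.6 kHz]: 77.4 kHz, 89.8 kHz, 119.2 kHz, 131.6 kHz.

77.4 kHz, 89.8 kHz, 119.2 kHz, 131.6 kHz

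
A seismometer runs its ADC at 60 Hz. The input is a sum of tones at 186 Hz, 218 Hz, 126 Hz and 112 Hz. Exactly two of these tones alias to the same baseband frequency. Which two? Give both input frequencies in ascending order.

fs/2 = 30 Hz.
186 Hz mod fs = 6 Hz.
6 Hz ≤ fs/2 = 30 Hz, appears at 6 Hz.
218 Hz mod fs = 38 Hz.
38 Hz > fs/2 = 30 Hz, folds to fs − 38 Hz = 22 Hz.
126 Hz mod fs = 6 Hz.
6 Hz ≤ fs/2 = 30 Hz, appears at 6 Hz.
112 Hz mod fs = 52 Hz.
52 Hz > fs/2 = 30 Hz, folds to fs − 52 Hz = 8 Hz.
126 Hz and 186 Hz both map to 6 Hz.

126 Hz, 186 Hz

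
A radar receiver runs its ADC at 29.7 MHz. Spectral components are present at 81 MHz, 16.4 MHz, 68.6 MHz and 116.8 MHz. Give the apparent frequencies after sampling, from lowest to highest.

fs/2 = 14.85 MHz.
81 MHz mod fs = 21.6 MHz.
21.6 MHz > fs/2 = 14.85 MHz, folds to fs − 21.6 MHz = 8.1 MHz.
16.4 MHz > fs/2 = 14.85 MHz, folds to fs − 16.4 MHz = 13.3 MHz.
68.6 MHz mod fs = 9.2 MHz.
9.2 MHz ≤ fs/2 = 14.85 MHz, appears at 9.2 MHz.
116.8 MHz mod fs = 27.7 MHz.
27.7 MHz > fs/2 = 14.85 MHz, folds to fs − 27.7 MHz = 2 MHz.
Distinct values: {2 MHz, 8.1 MHz, 9.2 MHz, 13.3 MHz}.

2 MHz, 8.1 MHz, 9.2 MHz, 13.3 MHz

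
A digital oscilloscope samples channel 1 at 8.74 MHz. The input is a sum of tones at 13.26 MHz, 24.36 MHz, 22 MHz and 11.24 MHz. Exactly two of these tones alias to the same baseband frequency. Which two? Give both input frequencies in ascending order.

fs/2 = 4.37 MHz.
13.26 MHz mod fs = 4.52 MHz.
4.52 MHz > fs/2 = 4.37 MHz, folds to fs − 4.52 MHz = 4.22 MHz.
24.36 MHz mod fs = 6.88 MHz.
6.88 MHz > fs/2 = 4.37 MHz, folds to fs − 6.88 MHz = 1.86 MHz.
22 MHz mod fs = 4.52 MHz.
4.52 MHz > fs/2 = 4.37 MHz, folds to fs − 4.52 MHz = 4.22 MHz.
11.24 MHz mod fs = 2.5 MHz.
2.5 MHz ≤ fs/2 = 4.37 MHz, appears at 2.5 MHz.
13.26 MHz and 22 MHz both map to 4.22 MHz.

13.26 MHz, 22 MHz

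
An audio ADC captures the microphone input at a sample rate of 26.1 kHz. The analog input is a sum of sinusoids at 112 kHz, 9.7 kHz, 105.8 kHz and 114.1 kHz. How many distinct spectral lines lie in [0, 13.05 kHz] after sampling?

3

fs/2 = 13.05 kHz.
112 kHz mod fs = 7.6 kHz.
7.6 kHz ≤ fs/2 = 13.05 kHz, appears at 7.6 kHz.
9.7 kHz ≤ fs/2 = 13.05 kHz, passes unchanged.
105.8 kHz mod fs = 1.4 kHz.
1.4 kHz ≤ fs/2 = 13.05 kHz, appears at 1.4 kHz.
114.1 kHz mod fs = 9.7 kHz.
9.7 kHz ≤ fs/2 = 13.05 kHz, appears at 9.7 kHz.
Distinct values: {1.4 kHz, 7.6 kHz, 9.7 kHz} → 3.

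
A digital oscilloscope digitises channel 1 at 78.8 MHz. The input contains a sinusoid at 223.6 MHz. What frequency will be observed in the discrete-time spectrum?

223.6 MHz mod fs = 66 MHz.
66 MHz > fs/2 = 39.4 MHz, folds to fs − 66 MHz = 12.8 MHz.

12.8 MHz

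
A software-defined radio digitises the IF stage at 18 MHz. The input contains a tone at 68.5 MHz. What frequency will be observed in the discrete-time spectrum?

68.5 MHz mod fs = 14.5 MHz.
14.5 MHz > fs/2 = 9 MHz, folds to fs − 14.5 MHz = 3.5 MHz.

3.5 MHz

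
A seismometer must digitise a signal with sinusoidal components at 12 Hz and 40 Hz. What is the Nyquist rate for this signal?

Highest-frequency component: 40 Hz.
Nyquist rate = 2 × 40 Hz = 80 Hz.

80 Hz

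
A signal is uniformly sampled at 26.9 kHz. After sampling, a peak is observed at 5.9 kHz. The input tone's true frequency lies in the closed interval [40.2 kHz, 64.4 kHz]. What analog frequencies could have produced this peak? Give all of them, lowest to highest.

Frequencies that alias to 5.9 kHz are k·fs ± 5.9 kHz for integer k ≥ 0.
k=0: 5.9 kHz.
k=1: 21 kHz, 32.8 kHz.
k=2: 47.9 kHz, 59.7 kHz.
k=3: 74.8 kHz, 86.6 kHz.
Within [40.2 kHz, 64.4 kHz]: 47.9 kHz, 59.7 kHz.

47.9 kHz, 59.7 kHz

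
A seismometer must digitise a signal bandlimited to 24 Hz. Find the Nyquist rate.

48 Hz

Nyquist rate = 2 × 24 Hz = 48 Hz.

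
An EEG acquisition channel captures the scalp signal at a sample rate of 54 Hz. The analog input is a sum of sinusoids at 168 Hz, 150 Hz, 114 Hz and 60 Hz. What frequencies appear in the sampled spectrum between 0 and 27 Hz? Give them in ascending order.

fs/2 = 27 Hz.
168 Hz mod fs = 6 Hz.
6 Hz ≤ fs/2 = 27 Hz, appears at 6 Hz.
150 Hz mod fs = 42 Hz.
42 Hz > fs/2 = 27 Hz, folds to fs − 42 Hz = 12 Hz.
114 Hz mod fs = 6 Hz.
6 Hz ≤ fs/2 = 27 Hz, appears at 6 Hz.
60 Hz mod fs = 6 Hz.
6 Hz ≤ fs/2 = 27 Hz, appears at 6 Hz.
Distinct values: {6 Hz, 12 Hz}.

6 Hz, 12 Hz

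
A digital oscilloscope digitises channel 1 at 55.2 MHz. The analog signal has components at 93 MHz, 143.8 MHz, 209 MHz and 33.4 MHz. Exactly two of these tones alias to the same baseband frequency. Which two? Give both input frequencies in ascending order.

fs/2 = 27.6 MHz.
93 MHz mod fs = 37.8 MHz.
37.8 MHz > fs/2 = 27.6 MHz, folds to fs − 37.8 MHz = 17.4 MHz.
143.8 MHz mod fs = 33.4 MHz.
33.4 MHz > fs/2 = 27.6 MHz, folds to fs − 33.4 MHz = 21.8 MHz.
209 MHz mod fs = 43.4 MHz.
43.4 MHz > fs/2 = 27.6 MHz, folds to fs − 43.4 MHz = 11.8 MHz.
33.4 MHz > fs/2 = 27.6 MHz, folds to fs − 33.4 MHz = 21.8 MHz.
33.4 MHz and 143.8 MHz both map to 21.8 MHz.

33.4 MHz, 143.8 MHz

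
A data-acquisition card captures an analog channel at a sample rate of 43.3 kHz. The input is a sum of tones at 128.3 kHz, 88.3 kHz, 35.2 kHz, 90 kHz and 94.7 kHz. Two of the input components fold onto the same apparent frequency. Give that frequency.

8.1 kHz

fs/2 = 21.65 kHz.
128.3 kHz mod fs = 41.7 kHz.
41.7 kHz > fs/2 = 21.65 kHz, folds to fs − 41.7 kHz = 1.6 kHz.
88.3 kHz mod fs = 1.7 kHz.
1.7 kHz ≤ fs/2 = 21.65 kHz, appears at 1.7 kHz.
35.2 kHz > fs/2 = 21.65 kHz, folds to fs − 35.2 kHz = 8.1 kHz.
90 kHz mod fs = 3.4 kHz.
3.4 kHz ≤ fs/2 = 21.65 kHz, appears at 3.4 kHz.
94.7 kHz mod fs = 8.1 kHz.
8.1 kHz ≤ fs/2 = 21.65 kHz, appears at 8.1 kHz.
35.2 kHz and 94.7 kHz both map to 8.1 kHz.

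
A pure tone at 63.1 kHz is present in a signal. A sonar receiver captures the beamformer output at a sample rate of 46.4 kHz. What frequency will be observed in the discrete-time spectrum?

63.1 kHz mod fs = 16.7 kHz.
16.7 kHz ≤ fs/2 = 23.2 kHz, appears at 16.7 kHz.

16.7 kHz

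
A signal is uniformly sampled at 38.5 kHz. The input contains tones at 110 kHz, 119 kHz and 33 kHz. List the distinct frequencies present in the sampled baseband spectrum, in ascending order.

3.5 kHz, 5.5 kHz

fs/2 = 19.25 kHz.
110 kHz mod fs = 33 kHz.
33 kHz > fs/2 = 19.25 kHz, folds to fs − 33 kHz = 5.5 kHz.
119 kHz mod fs = 3.5 kHz.
3.5 kHz ≤ fs/2 = 19.25 kHz, appears at 3.5 kHz.
33 kHz > fs/2 = 19.25 kHz, folds to fs − 33 kHz = 5.5 kHz.
Distinct values: {3.5 kHz, 5.5 kHz}.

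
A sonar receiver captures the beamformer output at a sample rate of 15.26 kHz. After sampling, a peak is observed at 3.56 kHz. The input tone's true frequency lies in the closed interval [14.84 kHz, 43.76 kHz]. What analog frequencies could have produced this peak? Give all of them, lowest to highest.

18.82 kHz, 26.96 kHz, 34.08 kHz, 42.22 kHz

Frequencies that alias to 3.56 kHz are k·fs ± 3.56 kHz for integer k ≥ 0.
k=0: 3.56 kHz.
k=1: 11.7 kHz, 18.82 kHz.
k=2: 26.96 kHz, 34.08 kHz.
k=3: 42.22 kHz, 49.34 kHz.
k=4: 57.48 kHz, 64.6 kHz.
Within [14.84 kHz, 43.76 kHz]: 18.82 kHz, 26.96 kHz, 34.08 kHz, 42.22 kHz.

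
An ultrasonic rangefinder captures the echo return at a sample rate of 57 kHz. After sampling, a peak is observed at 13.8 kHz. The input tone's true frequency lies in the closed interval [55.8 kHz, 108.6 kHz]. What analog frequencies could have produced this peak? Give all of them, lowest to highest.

70.8 kHz, 100.2 kHz

Frequencies that alias to 13.8 kHz are k·fs ± 13.8 kHz for integer k ≥ 0.
k=0: 13.8 kHz.
k=1: 43.2 kHz, 70.8 kHz.
k=2: 100.2 kHz, 127.8 kHz.
k=3: 157.2 kHz, 184.8 kHz.
Within [55.8 kHz, 108.6 kHz]: 70.8 kHz, 100.2 kHz.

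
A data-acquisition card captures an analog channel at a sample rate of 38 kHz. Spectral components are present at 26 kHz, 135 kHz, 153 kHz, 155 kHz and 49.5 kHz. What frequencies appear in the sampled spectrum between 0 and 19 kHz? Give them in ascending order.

1 kHz, 3 kHz, 11.5 kHz, 12 kHz, 17 kHz

fs/2 = 19 kHz.
26 kHz > fs/2 = 19 kHz, folds to fs − 26 kHz = 12 kHz.
135 kHz mod fs = 21 kHz.
21 kHz > fs/2 = 19 kHz, folds to fs − 21 kHz = 17 kHz.
153 kHz mod fs = 1 kHz.
1 kHz ≤ fs/2 = 19 kHz, appears at 1 kHz.
155 kHz mod fs = 3 kHz.
3 kHz ≤ fs/2 = 19 kHz, appears at 3 kHz.
49.5 kHz mod fs = 11.5 kHz.
11.5 kHz ≤ fs/2 = 19 kHz, appears at 11.5 kHz.
Distinct values: {1 kHz, 3 kHz, 11.5 kHz, 12 kHz, 17 kHz}.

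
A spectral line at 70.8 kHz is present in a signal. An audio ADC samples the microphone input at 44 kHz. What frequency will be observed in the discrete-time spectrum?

17.2 kHz

70.8 kHz mod fs = 26.8 kHz.
26.8 kHz > fs/2 = 22 kHz, folds to fs − 26.8 kHz = 17.2 kHz.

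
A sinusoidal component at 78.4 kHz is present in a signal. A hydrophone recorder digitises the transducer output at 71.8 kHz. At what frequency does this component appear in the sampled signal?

6.6 kHz

78.4 kHz mod fs = 6.6 kHz.
6.6 kHz ≤ fs/2 = 35.9 kHz, appears at 6.6 kHz.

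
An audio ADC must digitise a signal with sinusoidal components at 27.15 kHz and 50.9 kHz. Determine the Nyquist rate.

Highest-frequency component: 50.9 kHz.
Nyquist rate = 2 × 50.9 kHz = 101.8 kHz.

101.8 kHz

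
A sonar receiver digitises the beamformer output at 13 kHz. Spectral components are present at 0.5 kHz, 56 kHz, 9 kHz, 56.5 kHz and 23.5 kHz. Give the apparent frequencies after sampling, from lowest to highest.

0.5 kHz, 2.5 kHz, 4 kHz, 4.5 kHz

fs/2 = 6.5 kHz.
0.5 kHz ≤ fs/2 = 6.5 kHz, passes unchanged.
56 kHz mod fs = 4 kHz.
4 kHz ≤ fs/2 = 6.5 kHz, appears at 4 kHz.
9 kHz > fs/2 = 6.5 kHz, folds to fs − 9 kHz = 4 kHz.
56.5 kHz mod fs = 4.5 kHz.
4.5 kHz ≤ fs/2 = 6.5 kHz, appears at 4.5 kHz.
23.5 kHz mod fs = 10.5 kHz.
10.5 kHz > fs/2 = 6.5 kHz, folds to fs − 10.5 kHz = 2.5 kHz.
Distinct values: {0.5 kHz, 2.5 kHz, 4 kHz, 4.5 kHz}.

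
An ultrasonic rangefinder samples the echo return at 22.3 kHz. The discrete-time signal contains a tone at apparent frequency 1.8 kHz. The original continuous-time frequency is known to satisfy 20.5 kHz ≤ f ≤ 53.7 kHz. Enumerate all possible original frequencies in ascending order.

Frequencies that alias to 1.8 kHz are k·fs ± 1.8 kHz for integer k ≥ 0.
k=0: 1.8 kHz.
k=1: 20.5 kHz, 24.1 kHz.
k=2: 42.8 kHz, 46.4 kHz.
k=3: 65.1 kHz, 68.7 kHz.
Within [20.5 kHz, 53.7 kHz]: 20.5 kHz, 24.1 kHz, 42.8 kHz, 46.4 kHz.

20.5 kHz, 24.1 kHz, 42.8 kHz, 46.4 kHz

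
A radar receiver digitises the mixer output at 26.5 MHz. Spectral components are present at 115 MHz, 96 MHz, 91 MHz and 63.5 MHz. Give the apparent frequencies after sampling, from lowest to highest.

fs/2 = 13.25 MHz.
115 MHz mod fs = 9 MHz.
9 MHz ≤ fs/2 = 13.25 MHz, appears at 9 MHz.
96 MHz mod fs = 16.5 MHz.
16.5 MHz > fs/2 = 13.25 MHz, folds to fs − 16.5 MHz = 10 MHz.
91 MHz mod fs = 11.5 MHz.
11.5 MHz ≤ fs/2 = 13.25 MHz, appears at 11.5 MHz.
63.5 MHz mod fs = 10.5 MHz.
10.5 MHz ≤ fs/2 = 13.25 MHz, appears at 10.5 MHz.
Distinct values: {9 MHz, 10 MHz, 10.5 MHz, 11.5 MHz}.

9 MHz, 10 MHz, 10.5 MHz, 11.5 MHz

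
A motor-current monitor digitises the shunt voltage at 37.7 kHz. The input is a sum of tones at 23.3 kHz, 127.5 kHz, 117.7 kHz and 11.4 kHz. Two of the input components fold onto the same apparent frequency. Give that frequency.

14.4 kHz

fs/2 = 18.85 kHz.
23.3 kHz > fs/2 = 18.85 kHz, folds to fs − 23.3 kHz = 14.4 kHz.
127.5 kHz mod fs = 14.4 kHz.
14.4 kHz ≤ fs/2 = 18.85 kHz, appears at 14.4 kHz.
117.7 kHz mod fs = 4.6 kHz.
4.6 kHz ≤ fs/2 = 18.85 kHz, appears at 4.6 kHz.
11.4 kHz ≤ fs/2 = 18.85 kHz, passes unchanged.
23.3 kHz and 127.5 kHz both map to 14.4 kHz.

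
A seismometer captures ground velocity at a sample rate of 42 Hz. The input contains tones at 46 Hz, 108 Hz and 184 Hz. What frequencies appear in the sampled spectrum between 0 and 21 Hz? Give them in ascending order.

fs/2 = 21 Hz.
46 Hz mod fs = 4 Hz.
4 Hz ≤ fs/2 = 21 Hz, appears at 4 Hz.
108 Hz mod fs = 24 Hz.
24 Hz > fs/2 = 21 Hz, folds to fs − 24 Hz = 18 Hz.
184 Hz mod fs = 16 Hz.
16 Hz ≤ fs/2 = 21 Hz, appears at 16 Hz.
Distinct values: {4 Hz, 16 Hz, 18 Hz}.

4 Hz, 16 Hz, 18 Hz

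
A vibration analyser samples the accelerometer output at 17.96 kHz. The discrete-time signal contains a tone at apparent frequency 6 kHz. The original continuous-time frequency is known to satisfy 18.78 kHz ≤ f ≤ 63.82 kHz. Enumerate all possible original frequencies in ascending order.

Frequencies that alias to 6 kHz are k·fs ± 6 kHz for integer k ≥ 0.
k=0: 6 kHz.
k=1: 11.96 kHz, 23.96 kHz.
k=2: 29.92 kHz, 41.92 kHz.
k=3: 47.88 kHz, 59.88 kHz.
k=4: 65.84 kHz, 77.84 kHz.
Within [18.78 kHz, 63.82 kHz]: 23.96 kHz, 29.92 kHz, 41.92 kHz, 47.88 kHz, 59.88 kHz.

23.96 kHz, 29.92 kHz, 41.92 kHz, 47.88 kHz, 59.88 kHz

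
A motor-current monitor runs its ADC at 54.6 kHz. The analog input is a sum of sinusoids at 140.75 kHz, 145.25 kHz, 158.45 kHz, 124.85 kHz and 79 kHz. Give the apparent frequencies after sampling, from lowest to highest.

fs/2 = 27.3 kHz.
140.75 kHz mod fs = 31.55 kHz.
31.55 kHz > fs/2 = 27.3 kHz, folds to fs − 31.55 kHz = 23.05 kHz.
145.25 kHz mod fs = 36.05 kHz.
36.05 kHz > fs/2 = 27.3 kHz, folds to fs − 36.05 kHz = 18.55 kHz.
158.45 kHz mod fs = 49.25 kHz.
49.25 kHz > fs/2 = 27.3 kHz, folds to fs − 49.25 kHz = 5.35 kHz.
124.85 kHz mod fs = 15.65 kHz.
15.65 kHz ≤ fs/2 = 27.3 kHz, appears at 15.65 kHz.
79 kHz mod fs = 24.4 kHz.
24.4 kHz ≤ fs/2 = 27.3 kHz, appears at 24.4 kHz.
Distinct values: {5.35 kHz, 15.65 kHz, 18.55 kHz, 23.05 kHz, 24.4 kHz}.

5.35 kHz, 15.65 kHz, 18.55 kHz, 23.05 kHz, 24.4 kHz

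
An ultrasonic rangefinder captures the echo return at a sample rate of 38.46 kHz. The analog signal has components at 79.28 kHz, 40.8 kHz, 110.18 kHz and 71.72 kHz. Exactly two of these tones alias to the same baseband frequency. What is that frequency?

fs/2 = 19.23 kHz.
79.28 kHz mod fs = 2.36 kHz.
2.36 kHz ≤ fs/2 = 19.23 kHz, appears at 2.36 kHz.
40.8 kHz mod fs = 2.34 kHz.
2.34 kHz ≤ fs/2 = 19.23 kHz, appears at 2.34 kHz.
110.18 kHz mod fs = 33.26 kHz.
33.26 kHz > fs/2 = 19.23 kHz, folds to fs − 33.26 kHz = 5.2 kHz.
71.72 kHz mod fs = 33.26 kHz.
33.26 kHz > fs/2 = 19.23 kHz, folds to fs − 33.26 kHz = 5.2 kHz.
71.72 kHz and 110.18 kHz both map to 5.2 kHz.

5.2 kHz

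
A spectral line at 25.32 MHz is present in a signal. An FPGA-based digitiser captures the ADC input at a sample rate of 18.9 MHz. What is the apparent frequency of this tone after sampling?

25.32 MHz mod fs = 6.42 MHz.
6.42 MHz ≤ fs/2 = 9.45 MHz, appears at 6.42 MHz.

6.42 MHz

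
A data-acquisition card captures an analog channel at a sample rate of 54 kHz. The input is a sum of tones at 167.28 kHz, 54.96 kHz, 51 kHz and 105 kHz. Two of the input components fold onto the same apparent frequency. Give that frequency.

3 kHz

fs/2 = 27 kHz.
167.28 kHz mod fs = 5.28 kHz.
5.28 kHz ≤ fs/2 = 27 kHz, appears at 5.28 kHz.
54.96 kHz mod fs = 0.96 kHz.
0.96 kHz ≤ fs/2 = 27 kHz, appears at 0.96 kHz.
51 kHz > fs/2 = 27 kHz, folds to fs − 51 kHz = 3 kHz.
105 kHz mod fs = 51 kHz.
51 kHz > fs/2 = 27 kHz, folds to fs − 51 kHz = 3 kHz.
51 kHz and 105 kHz both map to 3 kHz.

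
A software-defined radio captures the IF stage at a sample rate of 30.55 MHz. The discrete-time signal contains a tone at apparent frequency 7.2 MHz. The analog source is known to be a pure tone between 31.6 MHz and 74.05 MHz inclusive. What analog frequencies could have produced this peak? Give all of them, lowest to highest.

37.75 MHz, 53.9 MHz, 68.3 MHz

Frequencies that alias to 7.2 MHz are k·fs ± 7.2 MHz for integer k ≥ 0.
k=0: 7.2 MHz.
k=1: 23.35 MHz, 37.75 MHz.
k=2: 53.9 MHz, 68.3 MHz.
k=3: 84.45 MHz, 98.85 MHz.
Within [31.6 MHz, 74.05 MHz]: 37.75 MHz, 53.9 MHz, 68.3 MHz.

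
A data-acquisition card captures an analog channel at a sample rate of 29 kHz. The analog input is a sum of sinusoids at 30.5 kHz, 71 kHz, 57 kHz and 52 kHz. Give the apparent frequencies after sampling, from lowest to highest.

1 kHz, 1.5 kHz, 6 kHz, 13 kHz

fs/2 = 14.5 kHz.
30.5 kHz mod fs = 1.5 kHz.
1.5 kHz ≤ fs/2 = 14.5 kHz, appears at 1.5 kHz.
71 kHz mod fs = 13 kHz.
13 kHz ≤ fs/2 = 14.5 kHz, appears at 13 kHz.
57 kHz mod fs = 28 kHz.
28 kHz > fs/2 = 14.5 kHz, folds to fs − 28 kHz = 1 kHz.
52 kHz mod fs = 23 kHz.
23 kHz > fs/2 = 14.5 kHz, folds to fs − 23 kHz = 6 kHz.
Distinct values: {1 kHz, 1.5 kHz, 6 kHz, 13 kHz}.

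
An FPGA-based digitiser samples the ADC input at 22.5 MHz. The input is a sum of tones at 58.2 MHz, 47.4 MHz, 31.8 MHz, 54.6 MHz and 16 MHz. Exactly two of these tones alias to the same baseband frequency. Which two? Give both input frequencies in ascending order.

31.8 MHz, 58.2 MHz

fs/2 = 11.25 MHz.
58.2 MHz mod fs = 13.2 MHz.
13.2 MHz > fs/2 = 11.25 MHz, folds to fs − 13.2 MHz = 9.3 MHz.
47.4 MHz mod fs = 2.4 MHz.
2.4 MHz ≤ fs/2 = 11.25 MHz, appears at 2.4 MHz.
31.8 MHz mod fs = 9.3 MHz.
9.3 MHz ≤ fs/2 = 11.25 MHz, appears at 9.3 MHz.
54.6 MHz mod fs = 9.6 MHz.
9.6 MHz ≤ fs/2 = 11.25 MHz, appears at 9.6 MHz.
16 MHz > fs/2 = 11.25 MHz, folds to fs − 16 MHz = 6.5 MHz.
31.8 MHz and 58.2 MHz both map to 9.3 MHz.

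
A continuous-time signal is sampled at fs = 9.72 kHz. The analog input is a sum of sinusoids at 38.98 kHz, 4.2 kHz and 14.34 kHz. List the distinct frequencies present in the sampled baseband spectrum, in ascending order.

0.1 kHz, 4.2 kHz, 4.62 kHz

fs/2 = 4.86 kHz.
38.98 kHz mod fs = 0.1 kHz.
0.1 kHz ≤ fs/2 = 4.86 kHz, appears at 0.1 kHz.
4.2 kHz ≤ fs/2 = 4.86 kHz, passes unchanged.
14.34 kHz mod fs = 4.62 kHz.
4.62 kHz ≤ fs/2 = 4.86 kHz, appears at 4.62 kHz.
Distinct values: {0.1 kHz, 4.2 kHz, 4.62 kHz}.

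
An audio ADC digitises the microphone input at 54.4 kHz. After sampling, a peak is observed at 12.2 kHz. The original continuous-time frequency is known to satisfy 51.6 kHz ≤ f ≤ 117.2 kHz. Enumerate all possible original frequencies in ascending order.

66.6 kHz, 96.6 kHz

Frequencies that alias to 12.2 kHz are k·fs ± 12.2 kHz for integer k ≥ 0.
k=0: 12.2 kHz.
k=1: 42.2 kHz, 66.6 kHz.
k=2: 96.6 kHz, 121 kHz.
k=3: 151 kHz, 175.4 kHz.
Within [51.6 kHz, 117.2 kHz]: 66.6 kHz, 96.6 kHz.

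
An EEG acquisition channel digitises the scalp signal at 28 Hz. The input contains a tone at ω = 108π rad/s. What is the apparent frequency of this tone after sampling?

2 Hz

ω = 108π rad/s → f = ω/(2π) = 54 Hz.
54 Hz mod fs = 26 Hz.
26 Hz > fs/2 = 14 Hz, folds to fs − 26 Hz = 2 Hz.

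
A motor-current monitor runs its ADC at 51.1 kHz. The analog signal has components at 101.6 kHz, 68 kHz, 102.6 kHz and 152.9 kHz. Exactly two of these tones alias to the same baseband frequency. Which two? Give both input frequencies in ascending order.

fs/2 = 25.55 kHz.
101.6 kHz mod fs = 50.5 kHz.
50.5 kHz > fs/2 = 25.55 kHz, folds to fs − 50.5 kHz = 0.6 kHz.
68 kHz mod fs = 16.9 kHz.
16.9 kHz ≤ fs/2 = 25.55 kHz, appears at 16.9 kHz.
102.6 kHz mod fs = 0.4 kHz.
0.4 kHz ≤ fs/2 = 25.55 kHz, appears at 0.4 kHz.
152.9 kHz mod fs = 50.7 kHz.
50.7 kHz > fs/2 = 25.55 kHz, folds to fs − 50.7 kHz = 0.4 kHz.
102.6 kHz and 152.9 kHz both map to 0.4 kHz.

102.6 kHz, 152.9 kHz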